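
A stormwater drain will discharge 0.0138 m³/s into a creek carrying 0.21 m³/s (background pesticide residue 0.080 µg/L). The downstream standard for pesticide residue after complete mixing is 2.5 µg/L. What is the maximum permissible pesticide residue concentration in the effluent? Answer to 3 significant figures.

At the limit, (Qr·Cr + Qe·Cₑ)/(Qr + Qe) = 2.5:
Cₑ = (0.2238·2.5 − 0.2100·0.08000) / 0.01380 = 39.33 µg/L.

39.3 µg/L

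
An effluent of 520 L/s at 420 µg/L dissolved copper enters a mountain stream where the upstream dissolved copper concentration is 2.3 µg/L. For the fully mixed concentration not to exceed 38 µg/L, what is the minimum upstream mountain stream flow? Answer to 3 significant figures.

5560 L/s

Set C_mix = 38: (Q·2.300 + 520.0·420.0) / (Q + 520.0) = 38
→ Q = 520.0·(420.0 − 38)/(38 − 2.300) = 5564 L/s.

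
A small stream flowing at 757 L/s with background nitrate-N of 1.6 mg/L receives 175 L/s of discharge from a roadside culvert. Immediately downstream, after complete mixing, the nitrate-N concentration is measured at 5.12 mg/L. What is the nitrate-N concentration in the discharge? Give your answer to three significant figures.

Mass balance: 757.0·1.600 + 175.0·Cₑ = 932.0·5.120
→ Cₑ = (932.0·5.120 − 757.0·1.600) / 175.0 = 20.35 mg/L.

20.3 mg/L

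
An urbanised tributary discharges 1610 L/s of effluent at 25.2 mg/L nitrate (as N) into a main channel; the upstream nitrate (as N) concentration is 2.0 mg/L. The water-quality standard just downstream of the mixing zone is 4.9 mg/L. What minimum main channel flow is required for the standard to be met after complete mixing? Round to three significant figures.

Set C_mix = 4.9: (Q·2.000 + 1610·25.20) / (Q + 1610) = 4.9
→ Q = 1610·(25.20 − 4.9)/(4.9 − 2.000) = 11270 L/s.

11300 L/s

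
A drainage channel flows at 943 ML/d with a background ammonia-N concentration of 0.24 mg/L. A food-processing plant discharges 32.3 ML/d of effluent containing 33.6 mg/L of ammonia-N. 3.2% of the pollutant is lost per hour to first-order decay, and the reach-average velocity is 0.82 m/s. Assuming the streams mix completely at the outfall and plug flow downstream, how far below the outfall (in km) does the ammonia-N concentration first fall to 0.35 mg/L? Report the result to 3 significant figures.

Mass balance: C = (943.0·0.2400 + 32.30·33.60) / 975.3 = 1312/975.3 = 1.345 mg/L.
3.2%/h lost → k = −ln(1 − 0.032) = 0.03252 h⁻¹.
Set 1.345·exp(−k·t) = 0.35 → t = ln(1.345/0.35)/k = 149000 s = 41.39 h.
Distance = v·t = 0.82·149000 = 122200 m = 122.2 km.

122 km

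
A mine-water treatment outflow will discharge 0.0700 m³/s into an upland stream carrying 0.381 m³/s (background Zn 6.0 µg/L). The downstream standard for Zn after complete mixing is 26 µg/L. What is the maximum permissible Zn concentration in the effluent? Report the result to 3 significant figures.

At the limit, (Qr·Cr + Qe·Cₑ)/(Qr + Qe) = 26:
Cₑ = (0.4510·26 − 0.3810·6.000) / 0.07000 = 134.9 µg/L.

135 µg/L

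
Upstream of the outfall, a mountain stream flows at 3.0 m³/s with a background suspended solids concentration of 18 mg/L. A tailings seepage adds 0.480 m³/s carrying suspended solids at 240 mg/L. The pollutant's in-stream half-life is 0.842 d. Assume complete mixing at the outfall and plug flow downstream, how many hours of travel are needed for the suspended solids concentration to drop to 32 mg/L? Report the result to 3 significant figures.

Flow-weighted average: C = (3.000·18.00 + 0.4800·240.0) / 3.480 = 169.2/3.480 = 48.62 mg/L.
Half-life 0.842 d → k = ln 2 / 0.842 = 0.8232 d⁻¹.
48.62·exp(−k·t) = 32 → t = ln(48.62/32)/k = 43900 s = 12.20 h.

12.2 h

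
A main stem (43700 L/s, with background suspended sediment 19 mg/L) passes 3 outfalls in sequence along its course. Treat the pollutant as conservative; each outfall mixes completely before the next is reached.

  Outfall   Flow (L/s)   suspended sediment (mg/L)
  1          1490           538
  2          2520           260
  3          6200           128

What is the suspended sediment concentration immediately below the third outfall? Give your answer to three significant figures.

Below outfall 1: Q → 45190 L/s, C = (43700·19.00 + 1490·538.0)/45190 = 36.11 mg/L.
Below outfall 2: Q → 47710 L/s, C = (45190·36.11 + 2520·260.0)/47710 = 47.94 mg/L.
Below outfall 3: Q → 53910 L/s, C = (47710·47.94 + 6200·128.0)/53910 = 57.15 mg/L.

57.1 mg/L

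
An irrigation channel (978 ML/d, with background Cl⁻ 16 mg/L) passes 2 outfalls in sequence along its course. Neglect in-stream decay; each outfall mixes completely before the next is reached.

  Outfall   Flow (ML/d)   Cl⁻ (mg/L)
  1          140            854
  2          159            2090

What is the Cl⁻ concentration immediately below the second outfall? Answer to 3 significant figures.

366 mg/L

Below outfall 1: Q → 1118 ML/d, C = (978.0·16.00 + 140.0·854.0)/1118 = 120.9 mg/L.
Below outfall 2: Q → 1277 ML/d, C = (1118·120.9 + 159.0·2090)/1277 = 366.1 mg/L.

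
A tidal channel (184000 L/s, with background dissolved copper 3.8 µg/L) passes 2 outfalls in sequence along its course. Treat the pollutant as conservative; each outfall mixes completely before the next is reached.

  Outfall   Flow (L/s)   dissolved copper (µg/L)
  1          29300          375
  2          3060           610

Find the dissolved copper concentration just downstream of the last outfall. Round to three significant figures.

62.6 µg/L

After outfall 1: Q = 184000 + 29300 = 213300 L/s; C = (184000·3.800 + 29300·375.0)/213300 = 54.79 µg/L.
After outfall 2: Q = 213300 + 3060 = 216400 L/s; C = (213300·54.79 + 3060·610.0)/216400 = 62.64 µg/L.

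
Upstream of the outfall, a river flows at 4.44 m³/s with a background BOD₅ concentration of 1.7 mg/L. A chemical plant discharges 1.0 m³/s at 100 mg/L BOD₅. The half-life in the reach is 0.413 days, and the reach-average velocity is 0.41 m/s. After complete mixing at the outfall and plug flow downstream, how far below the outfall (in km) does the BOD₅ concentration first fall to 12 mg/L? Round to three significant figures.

10.5 km

After mixing, C = (4.440·1.700 + 1.000·100.0) / 5.440 = 107.5/5.440 = 19.77 mg/L.
Half-life 0.413 d → k = ln 2 / 0.413 = 1.678 d⁻¹.
Set 19.77·exp(−k·t) = 12 → t = ln(19.77/12)/k = 25700 s = 7.139 h.
Distance = v·t = 0.41·25700 = 10540 m = 10.54 km.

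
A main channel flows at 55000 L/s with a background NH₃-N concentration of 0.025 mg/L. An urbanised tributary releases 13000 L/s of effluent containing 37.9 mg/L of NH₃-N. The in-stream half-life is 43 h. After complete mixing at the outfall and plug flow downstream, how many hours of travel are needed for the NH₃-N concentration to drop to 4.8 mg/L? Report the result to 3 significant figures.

25.7 h

After mixing, C = (55000·0.02500 + 13000·37.90) / 68000 = 494100/68000 = 7.266 mg/L.
Half-life 43 h → k = ln 2 / 43 = 0.01612 h⁻¹ = 0.3869 d⁻¹.
7.266·exp(−k·t) = 4.8 → t = ln(7.266/4.8)/k = 92580 s = 25.72 h.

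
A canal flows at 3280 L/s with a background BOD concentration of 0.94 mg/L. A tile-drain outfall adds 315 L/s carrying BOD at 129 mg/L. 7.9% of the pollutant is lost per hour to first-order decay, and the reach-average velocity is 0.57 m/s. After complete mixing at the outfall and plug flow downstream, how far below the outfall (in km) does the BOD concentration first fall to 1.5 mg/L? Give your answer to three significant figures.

52.2 km

Mixed concentration C = ΣQC/ΣQ = (3280·0.9400 + 315.0·129.0) / 3595 = 43720/3595 = 12.16 mg/L.
7.9%/h lost → k = −ln(1 − 0.079) = 0.08230 h⁻¹.
Set 12.16·exp(−k·t) = 1.5 → t = ln(12.16/1.5)/k = 91550 s = 25.43 h.
Distance = v·t = 0.57·91550 = 52180 m = 52.18 km.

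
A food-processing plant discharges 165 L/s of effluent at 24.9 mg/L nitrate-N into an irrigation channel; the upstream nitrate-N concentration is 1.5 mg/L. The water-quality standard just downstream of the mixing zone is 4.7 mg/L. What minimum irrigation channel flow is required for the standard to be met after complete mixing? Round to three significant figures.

1040 L/s

Set C_mix = 4.7: (Q·1.500 + 165.0·24.90) / (Q + 165.0) = 4.7
→ Q = 165.0·(24.90 − 4.7)/(4.7 − 1.500) = 1042 L/s.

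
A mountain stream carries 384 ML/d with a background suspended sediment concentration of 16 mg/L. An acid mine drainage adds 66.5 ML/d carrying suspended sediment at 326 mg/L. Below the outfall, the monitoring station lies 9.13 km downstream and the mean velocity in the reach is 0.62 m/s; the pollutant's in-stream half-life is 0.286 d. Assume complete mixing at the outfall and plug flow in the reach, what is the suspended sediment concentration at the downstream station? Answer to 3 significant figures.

40.9 mg/L

Conservation of mass: C = (384.0·16.00 + 66.50·326.0) / 450.5 = 27820/450.5 = 61.76 mg/L.
Travel time t = 9.13·1000 / 0.62 = 14730 s = 4.091 h.
Half-life 0.286 d → k = ln 2 / 0.286 = 2.424 d⁻¹.
After decay, C = 61.76 × e^(−kt) = 61.76 × 0.6616 = 40.86 mg/L.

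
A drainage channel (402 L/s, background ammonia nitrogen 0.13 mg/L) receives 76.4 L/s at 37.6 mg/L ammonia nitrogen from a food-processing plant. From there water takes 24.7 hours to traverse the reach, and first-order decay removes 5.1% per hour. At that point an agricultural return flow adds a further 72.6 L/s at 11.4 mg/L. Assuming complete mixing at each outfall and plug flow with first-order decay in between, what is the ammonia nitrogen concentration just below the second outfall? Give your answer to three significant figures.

Mixed concentration C = ΣQC/ΣQ = (402.0·0.1300 + 76.40·37.60) / 478.4 = 2925/478.4 = 6.114 mg/L; combined flow 478.4 L/s.
5.1%/h lost → k = −ln(1 − 0.051) = 0.05235 h⁻¹.
Decay over the reach: 6.114·exp(−kt) = 6.114·0.2745 = 1.678 mg/L.
At the second outfall, C = (478.4·1.678 + 72.60·11.40) / (478.4 + 72.60) = 2.959 mg/L.

2.96 mg/L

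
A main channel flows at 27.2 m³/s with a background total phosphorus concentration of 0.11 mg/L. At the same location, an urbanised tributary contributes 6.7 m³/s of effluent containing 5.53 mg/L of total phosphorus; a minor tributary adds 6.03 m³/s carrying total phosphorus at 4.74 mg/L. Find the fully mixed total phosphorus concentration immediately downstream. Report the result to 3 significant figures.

Mixed concentration C = ΣQC/ΣQ = (27.20·0.1100 + 6.700·5.530 + 6.030·4.740) / 39.93 = 68.63/39.93 = 1.719 mg/L.

1.72 mg/L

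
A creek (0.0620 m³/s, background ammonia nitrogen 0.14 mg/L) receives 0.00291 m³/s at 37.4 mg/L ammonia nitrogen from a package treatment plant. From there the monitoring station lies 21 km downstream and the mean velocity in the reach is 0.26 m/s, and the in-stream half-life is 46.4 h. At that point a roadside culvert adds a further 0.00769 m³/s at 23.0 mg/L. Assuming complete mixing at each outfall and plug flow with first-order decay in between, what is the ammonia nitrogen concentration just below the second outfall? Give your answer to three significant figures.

3.59 mg/L

Mass balance: C = (0.06200·0.1400 + 0.002910·37.40) / 0.06491 = 0.1175/0.06491 = 1.810 mg/L; combined flow 0.06491 m³/s.
Travel time t = 21·1000 / 0.26 = 80770 s = 22.44 h.
Half-life 46.4 h → k = ln 2 / 46.4 = 0.01494 h⁻¹ = 0.3585 d⁻¹.
After decay, C = 1.810 × e^(−kt) = 1.810 × 0.7152 = 1.295 mg/L.
Second outfall: C = (0.06491·1.295 + 0.007690·23.00)/0.07260 = 3.594 mg/L.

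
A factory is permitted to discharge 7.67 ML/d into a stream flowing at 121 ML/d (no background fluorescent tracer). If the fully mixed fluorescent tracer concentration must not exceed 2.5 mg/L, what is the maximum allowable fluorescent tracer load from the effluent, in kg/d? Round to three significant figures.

Mass balance at the limit: 121.0·0 + 7.670·Cₑ = 128.7·2.5 → Cₑ = 41.94 mg/L.
7.670 ML/d = 0.08877 m³/s. Load = 0.08877 m³/s × 41.94 g/m³ × 86 400 s/d = 321.7 kg/d.

322 kg/d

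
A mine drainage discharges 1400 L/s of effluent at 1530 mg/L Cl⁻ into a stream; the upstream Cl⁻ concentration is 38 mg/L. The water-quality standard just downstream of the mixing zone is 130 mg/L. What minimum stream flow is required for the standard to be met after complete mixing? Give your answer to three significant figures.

Set C_mix = 130: (Q·38.00 + 1400·1530) / (Q + 1400) = 130
→ Q = 1400·(1530 − 130)/(130 − 38.00) = 21300 L/s.

21300 L/s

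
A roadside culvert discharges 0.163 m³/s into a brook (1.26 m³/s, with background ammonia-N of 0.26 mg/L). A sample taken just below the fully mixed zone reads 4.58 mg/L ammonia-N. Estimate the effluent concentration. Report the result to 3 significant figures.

38.0 mg/L

Mass balance: 1.260·0.2600 + 0.1630·Cₑ = 1.423·4.580
→ Cₑ = (1.423·4.580 − 1.260·0.2600) / 0.1630 = 37.97 mg/L.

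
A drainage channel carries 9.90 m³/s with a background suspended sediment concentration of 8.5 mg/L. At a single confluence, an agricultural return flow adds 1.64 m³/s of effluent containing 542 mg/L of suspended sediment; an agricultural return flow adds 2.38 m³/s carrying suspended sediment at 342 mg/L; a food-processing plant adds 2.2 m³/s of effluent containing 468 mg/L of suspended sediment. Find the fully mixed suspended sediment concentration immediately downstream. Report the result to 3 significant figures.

Conservation of mass: C = (9.900·8.500 + 1.640·542.0 + 2.380·342.0 + 2.200·468.0) / 16.12 = 2817/16.12 = 174.7 mg/L.

175 mg/L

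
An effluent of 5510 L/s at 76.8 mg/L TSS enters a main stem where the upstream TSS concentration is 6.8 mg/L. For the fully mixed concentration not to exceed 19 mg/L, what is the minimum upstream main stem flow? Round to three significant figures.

26100 L/s

Set C_mix = 19: (Q·6.800 + 5510·76.80) / (Q + 5510) = 19
→ Q = 5510·(76.80 − 19)/(19 − 6.800) = 26100 L/s.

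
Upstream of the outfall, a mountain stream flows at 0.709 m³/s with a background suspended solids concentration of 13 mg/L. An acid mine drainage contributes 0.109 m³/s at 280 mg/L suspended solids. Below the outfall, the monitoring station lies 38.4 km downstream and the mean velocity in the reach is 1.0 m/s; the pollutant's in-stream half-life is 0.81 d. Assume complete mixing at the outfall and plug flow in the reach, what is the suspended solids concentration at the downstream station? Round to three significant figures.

Conservation of mass: C = (0.7090·13.00 + 0.1090·280.0) / 0.8180 = 39.74/0.8180 = 48.58 mg/L.
Travel time t = 38.4·1000 / 1.0 = 38400 s = 10.67 h.
Half-life 0.81 d → k = ln 2 / 0.81 = 0.8557 d⁻¹.
After decay, C = 48.58 × e^(−kt) = 48.58 × 0.6836 = 33.21 mg/L.

33.2 mg/L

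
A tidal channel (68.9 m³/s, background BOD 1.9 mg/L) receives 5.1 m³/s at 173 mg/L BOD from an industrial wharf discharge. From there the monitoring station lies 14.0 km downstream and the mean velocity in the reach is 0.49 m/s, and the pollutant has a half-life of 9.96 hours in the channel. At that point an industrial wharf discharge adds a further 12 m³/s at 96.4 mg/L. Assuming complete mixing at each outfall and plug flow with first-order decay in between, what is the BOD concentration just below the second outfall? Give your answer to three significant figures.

20.2 mg/L

Mass balance: C = (68.90·1.900 + 5.100·173.0) / 74.00 = 1013/74.00 = 13.69 mg/L; combined flow 74.00 m³/s.
Travel time t = 14.0·1000 / 0.49 = 28570 s = 7.937 h.
Half-life 9.96 h → k = ln 2 / 9.96 = 0.06959 h⁻¹ = 1.670 d⁻¹.
After decay, C = 13.69 × e^(−kt) = 13.69 × 0.5756 = 7.881 mg/L.
At the second outfall, C = (74.00·7.881 + 12.00·96.40) / (74.00 + 12.00) = 20.23 mg/L.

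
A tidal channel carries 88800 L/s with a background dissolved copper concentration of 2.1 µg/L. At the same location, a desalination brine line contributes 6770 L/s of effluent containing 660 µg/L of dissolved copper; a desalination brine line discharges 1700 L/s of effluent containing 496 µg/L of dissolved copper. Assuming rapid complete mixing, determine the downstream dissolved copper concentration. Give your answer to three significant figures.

56.5 µg/L

Conservation of mass: C = (88800·2.100 + 6770·660.0 + 1700·496.0) / 97270 = 5498000/97270 = 56.52 µg/L.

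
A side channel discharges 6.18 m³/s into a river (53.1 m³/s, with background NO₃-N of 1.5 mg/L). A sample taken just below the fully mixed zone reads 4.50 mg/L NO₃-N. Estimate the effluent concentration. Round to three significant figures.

Mass balance: 53.10·1.500 + 6.180·Cₑ = 59.28·4.500
→ Cₑ = (59.28·4.500 − 53.10·1.500) / 6.180 = 30.28 mg/L.

30.3 mg/L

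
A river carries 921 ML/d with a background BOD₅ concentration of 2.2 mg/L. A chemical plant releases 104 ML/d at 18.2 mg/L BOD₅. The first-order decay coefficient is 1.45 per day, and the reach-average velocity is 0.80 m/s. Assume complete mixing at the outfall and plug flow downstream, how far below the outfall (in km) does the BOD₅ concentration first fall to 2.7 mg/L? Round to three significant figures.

Conservation of mass: C = (921.0·2.200 + 104.0·18.20) / 1025 = 3919/1025 = 3.823 mg/L.
Set 3.823·exp(−k·t) = 2.7 → t = ln(3.823/2.7)/k = 20730 s = 5.758 h.
Distance = v·t = 0.80·20730 = 16580 m = 16.58 km.

16.6 km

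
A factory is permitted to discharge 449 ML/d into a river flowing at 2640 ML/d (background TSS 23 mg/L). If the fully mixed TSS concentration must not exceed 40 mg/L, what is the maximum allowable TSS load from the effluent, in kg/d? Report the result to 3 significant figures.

62800 kg/d

Mass balance at the limit: 2640·23.00 + 449.0·Cₑ = 3089·40 → Cₑ = 140.0 mg/L.
449.0 ML/d = 5.197 m³/s. Load = 5.197 m³/s × 140.0 g/m³ × 86 400 s/d = 62840 kg/d.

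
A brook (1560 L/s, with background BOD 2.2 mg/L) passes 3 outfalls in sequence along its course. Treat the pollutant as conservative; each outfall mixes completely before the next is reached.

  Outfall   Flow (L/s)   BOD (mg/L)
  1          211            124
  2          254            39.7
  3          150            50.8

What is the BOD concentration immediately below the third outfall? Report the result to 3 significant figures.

Below outfall 1: Q → 1771 L/s, C = (1560·2.200 + 211.0·124.0)/1771 = 16.71 mg/L.
Below outfall 2: Q → 2025 L/s, C = (1771·16.71 + 254.0·39.70)/2025 = 19.59 mg/L.
Below outfall 3: Q → 2175 L/s, C = (2025·19.59 + 150.0·50.80)/2175 = 21.75 mg/L.

21.7 mg/L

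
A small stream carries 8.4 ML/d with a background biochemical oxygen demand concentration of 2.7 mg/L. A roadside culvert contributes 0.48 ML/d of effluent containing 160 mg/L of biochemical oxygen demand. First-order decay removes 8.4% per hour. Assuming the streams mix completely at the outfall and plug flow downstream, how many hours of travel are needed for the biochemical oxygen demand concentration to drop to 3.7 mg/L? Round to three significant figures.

12.6 h

Flow-weighted average: C = (8.400·2.700 + 0.4800·160.0) / 8.880 = 99.48/8.880 = 11.20 mg/L.
8.4%/h lost → k = −ln(1 − 0.084) = 0.08774 h⁻¹.
11.20·exp(−k·t) = 3.7 → t = ln(11.20/3.7)/k = 45450 s = 12.63 h.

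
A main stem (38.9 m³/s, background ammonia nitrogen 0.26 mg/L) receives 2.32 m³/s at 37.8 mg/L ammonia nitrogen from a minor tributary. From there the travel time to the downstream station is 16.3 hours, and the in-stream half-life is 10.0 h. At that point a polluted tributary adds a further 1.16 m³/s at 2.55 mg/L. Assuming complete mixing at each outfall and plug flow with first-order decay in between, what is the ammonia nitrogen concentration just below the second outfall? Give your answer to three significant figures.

Conservation of mass: C = (38.90·0.2600 + 2.320·37.80) / 41.22 = 97.81/41.22 = 2.373 mg/L; combined flow 41.22 m³/s.
Half-life 10.0 h → k = ln 2 / 10.0 = 0.06931 h⁻¹ = 1.664 d⁻¹.
First-order decay: C = 2.373·exp(−k·t) = 2.373·0.3231 = 0.7666 mg/L.
At the second outfall, C = (41.22·0.7666 + 1.160·2.550) / (41.22 + 1.160) = 0.8155 mg/L.

0.815 mg/L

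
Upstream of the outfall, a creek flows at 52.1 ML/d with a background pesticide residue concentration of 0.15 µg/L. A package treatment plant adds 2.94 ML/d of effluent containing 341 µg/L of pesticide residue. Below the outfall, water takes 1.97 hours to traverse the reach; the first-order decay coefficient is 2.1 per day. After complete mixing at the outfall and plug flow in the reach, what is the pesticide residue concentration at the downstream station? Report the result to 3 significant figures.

15.5 µg/L

Flow-weighted average: C = (52.10·0.1500 + 2.940·341.0) / 55.04 = 1010/55.04 = 18.36 µg/L.
Applying C = C₀e^(−kt): 18.36 × 0.8417 = 15.45 µg/L.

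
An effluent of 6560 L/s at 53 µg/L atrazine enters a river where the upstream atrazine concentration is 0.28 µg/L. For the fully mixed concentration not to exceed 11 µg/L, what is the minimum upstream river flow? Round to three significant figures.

Set C_mix = 11: (Q·0.2800 + 6560·53.00) / (Q + 6560) = 11
→ Q = 6560·(53.00 − 11)/(11 − 0.2800) = 25700 L/s.

25700 L/s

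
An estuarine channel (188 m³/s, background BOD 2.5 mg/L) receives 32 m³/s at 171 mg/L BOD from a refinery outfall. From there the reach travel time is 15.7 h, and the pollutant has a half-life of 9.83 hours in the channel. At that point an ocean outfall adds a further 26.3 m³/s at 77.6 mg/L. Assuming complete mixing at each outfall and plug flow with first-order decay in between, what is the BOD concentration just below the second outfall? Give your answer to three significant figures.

Conservation of mass: C = (188.0·2.500 + 32.00·171.0) / 220.0 = 5942/220.0 = 27.01 mg/L; combined flow 220.0 m³/s.
Half-life 9.83 h → k = ln 2 / 9.83 = 0.07051 h⁻¹ = 1.692 d⁻¹.
Applying C = C₀e^(−kt): 27.01 × 0.3305 = 8.927 mg/L.
At the second outfall, C = (220.0·8.927 + 26.30·77.60) / (220.0 + 26.30) = 16.26 mg/L.

16.3 mg/L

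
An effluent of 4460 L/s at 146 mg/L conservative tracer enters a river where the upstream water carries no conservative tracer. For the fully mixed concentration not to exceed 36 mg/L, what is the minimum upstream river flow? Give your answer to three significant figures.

Set C_mix = 36: (Q·0 + 4460·146.0) / (Q + 4460) = 36
→ Q = 4460·(146.0 − 36)/(36 − 0) = 13630 L/s.

13600 L/s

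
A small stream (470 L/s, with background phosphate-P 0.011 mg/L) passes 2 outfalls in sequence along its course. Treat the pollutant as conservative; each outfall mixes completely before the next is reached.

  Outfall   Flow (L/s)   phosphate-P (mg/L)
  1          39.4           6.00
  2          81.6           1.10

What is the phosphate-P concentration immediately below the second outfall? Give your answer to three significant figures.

After outfall 1: Q = 470.0 + 39.40 = 509.4 L/s; C = (470.0·0.01100 + 39.40·6.000)/509.4 = 0.4742 mg/L.
After outfall 2: Q = 509.4 + 81.60 = 591.0 L/s; C = (509.4·0.4742 + 81.60·1.100)/591.0 = 0.5606 mg/L.

0.561 mg/L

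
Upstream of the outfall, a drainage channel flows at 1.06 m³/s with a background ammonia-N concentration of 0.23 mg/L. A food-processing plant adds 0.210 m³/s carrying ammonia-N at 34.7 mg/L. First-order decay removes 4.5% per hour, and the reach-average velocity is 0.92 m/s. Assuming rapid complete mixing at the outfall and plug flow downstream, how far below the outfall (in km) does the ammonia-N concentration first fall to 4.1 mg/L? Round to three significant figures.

Flow-weighted average: C = (1.060·0.2300 + 0.2100·34.70) / 1.270 = 7.531/1.270 = 5.930 mg/L.
4.5%/h lost → k = −ln(1 − 0.045) = 0.04604 h⁻¹.
Set 5.930·exp(−k·t) = 4.1 → t = ln(5.930/4.1)/k = 28850 s = 8.014 h.
Distance = v·t = 0.92·28850 = 26540 m = 26.54 km.

26.5 km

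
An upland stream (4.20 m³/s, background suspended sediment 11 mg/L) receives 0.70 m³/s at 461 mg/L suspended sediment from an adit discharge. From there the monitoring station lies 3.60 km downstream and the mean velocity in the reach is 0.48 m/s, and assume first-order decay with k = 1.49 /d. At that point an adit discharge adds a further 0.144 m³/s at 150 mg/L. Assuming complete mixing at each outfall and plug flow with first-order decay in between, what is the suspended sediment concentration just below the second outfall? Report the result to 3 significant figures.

Mass balance: C = (4.200·11.00 + 0.7000·461.0) / 4.900 = 368.9/4.900 = 75.29 mg/L; combined flow 4.900 m³/s.
Travel time t = 3.60·1000 / 0.48 = 7500 s = 2.083 h.
After decay, C = 75.29 × e^(−kt) = 75.29 × 0.8787 = 66.15 mg/L.
Second outfall: C = (4.900·66.15 + 0.1440·150.0)/5.044 = 68.55 mg/L.

68.5 mg/L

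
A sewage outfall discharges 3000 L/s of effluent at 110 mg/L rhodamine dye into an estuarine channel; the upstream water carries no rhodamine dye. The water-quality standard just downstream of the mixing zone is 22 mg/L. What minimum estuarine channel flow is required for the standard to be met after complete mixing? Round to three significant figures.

Set C_mix = 22: (Q·0 + 3000·110.0) / (Q + 3000) = 22
→ Q = 3000·(110.0 − 22)/(22 − 0) = 12000 L/s.

12000 L/s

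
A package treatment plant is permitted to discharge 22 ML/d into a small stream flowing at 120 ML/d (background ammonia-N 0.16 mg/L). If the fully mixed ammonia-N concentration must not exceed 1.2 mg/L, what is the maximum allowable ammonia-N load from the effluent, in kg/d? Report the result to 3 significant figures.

151 kg/d

Mass balance at the limit: 120.0·0.1600 + 22.00·Cₑ = 142.0·1.2 → Cₑ = 6.873 mg/L.
22.00 ML/d = 0.2546 m³/s. Load = 0.2546 m³/s × 6.873 g/m³ × 86 400 s/d = 151.2 kg/d.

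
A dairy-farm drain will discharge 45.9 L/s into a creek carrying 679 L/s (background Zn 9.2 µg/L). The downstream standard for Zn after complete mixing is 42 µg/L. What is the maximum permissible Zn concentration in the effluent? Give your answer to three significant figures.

At the limit, (Qr·Cr + Qe·Cₑ)/(Qr + Qe) = 42:
Cₑ = (724.9·42 − 679.0·9.200) / 45.90 = 527.2 µg/L.

527 µg/L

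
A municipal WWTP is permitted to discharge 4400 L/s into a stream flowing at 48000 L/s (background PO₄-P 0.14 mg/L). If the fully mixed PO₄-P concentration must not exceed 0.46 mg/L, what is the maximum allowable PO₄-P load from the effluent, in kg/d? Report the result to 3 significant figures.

Mass balance at the limit: 48000·0.1400 + 4400·Cₑ = 52400·0.46 → Cₑ = 3.951 mg/L.
4400 L/s = 4.400 m³/s. Load = 4.400 m³/s × 3.951 g/m³ × 86 400 s/d = 1502 kg/d.

1500 kg/d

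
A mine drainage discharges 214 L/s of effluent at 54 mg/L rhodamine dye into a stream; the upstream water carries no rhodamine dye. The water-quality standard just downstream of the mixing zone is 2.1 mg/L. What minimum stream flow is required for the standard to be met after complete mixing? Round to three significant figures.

Set C_mix = 2.1: (Q·0 + 214.0·54.00) / (Q + 214.0) = 2.1
→ Q = 214.0·(54.00 − 2.1)/(2.1 − 0) = 5289 L/s.

5290 L/s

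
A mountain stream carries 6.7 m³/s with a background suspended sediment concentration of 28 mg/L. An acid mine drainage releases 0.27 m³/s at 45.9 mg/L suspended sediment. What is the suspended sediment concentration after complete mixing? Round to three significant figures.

Mixed concentration C = ΣQC/ΣQ = (6.700·28.00 + 0.2700·45.90) / 6.970 = 200.0/6.970 = 28.69 mg/L.

28.7 mg/L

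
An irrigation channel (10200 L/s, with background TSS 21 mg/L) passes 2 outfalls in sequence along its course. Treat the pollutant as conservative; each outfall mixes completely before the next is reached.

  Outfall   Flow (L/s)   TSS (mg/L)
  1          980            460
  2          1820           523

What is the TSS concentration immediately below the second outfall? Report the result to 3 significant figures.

124 mg/L

After outfall 1: Q = 10200 + 980.0 = 11180 L/s; C = (10200·21.00 + 980.0·460.0)/11180 = 59.48 mg/L.
After outfall 2: Q = 11180 + 1820 = 13000 L/s; C = (11180·59.48 + 1820·523.0)/13000 = 124.4 mg/L.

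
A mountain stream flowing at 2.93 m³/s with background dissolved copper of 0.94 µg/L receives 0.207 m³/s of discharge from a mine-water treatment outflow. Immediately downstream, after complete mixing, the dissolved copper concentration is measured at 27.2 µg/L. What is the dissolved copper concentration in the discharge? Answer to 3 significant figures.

Mass balance: 2.930·0.9400 + 0.2070·Cₑ = 3.137·27.20
→ Cₑ = (3.137·27.20 − 2.930·0.9400) / 0.2070 = 398.9 µg/L.

399 µg/L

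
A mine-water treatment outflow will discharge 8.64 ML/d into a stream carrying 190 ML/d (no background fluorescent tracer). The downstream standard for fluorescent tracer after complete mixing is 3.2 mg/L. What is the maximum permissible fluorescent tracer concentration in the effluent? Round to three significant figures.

73.6 mg/L

At the limit, (Qr·Cr + Qe·Cₑ)/(Qr + Qe) = 3.2:
Cₑ = (198.6·3.2 − 190.0·0) / 8.640 = 73.57 mg/L.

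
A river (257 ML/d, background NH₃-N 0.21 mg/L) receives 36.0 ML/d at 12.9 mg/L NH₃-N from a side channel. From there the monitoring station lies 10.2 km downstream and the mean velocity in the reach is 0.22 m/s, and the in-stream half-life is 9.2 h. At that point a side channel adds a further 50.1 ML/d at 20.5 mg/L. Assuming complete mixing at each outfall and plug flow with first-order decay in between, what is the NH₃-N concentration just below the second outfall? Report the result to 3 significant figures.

3.57 mg/L

After mixing, C = (257.0·0.2100 + 36.00·12.90) / 293.0 = 518.4/293.0 = 1.769 mg/L; combined flow 293.0 ML/d.
Travel time t = 10.2·1000 / 0.22 = 46360 s = 12.88 h.
Half-life 9.2 h → k = ln 2 / 9.2 = 0.07534 h⁻¹ = 1.808 d⁻¹.
Decay over the reach: 1.769·exp(−kt) = 1.769·0.3790 = 0.6705 mg/L.
At the second outfall, C = (293.0·0.6705 + 50.10·20.50) / (293.0 + 50.10) = 3.566 mg/L.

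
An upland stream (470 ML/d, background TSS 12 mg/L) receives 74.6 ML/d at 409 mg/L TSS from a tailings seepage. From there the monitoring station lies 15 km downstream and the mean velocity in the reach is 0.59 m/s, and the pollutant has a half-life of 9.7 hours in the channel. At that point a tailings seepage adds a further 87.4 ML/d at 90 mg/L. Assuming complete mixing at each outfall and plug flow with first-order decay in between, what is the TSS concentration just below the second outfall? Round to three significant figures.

Flow-weighted average: C = (470.0·12.00 + 74.60·409.0) / 544.6 = 36150/544.6 = 66.38 mg/L; combined flow 544.6 ML/d.
Travel time t = 15·1000 / 0.59 = 25420 s = 7.062 h.
Half-life 9.7 h → k = ln 2 / 9.7 = 0.07146 h⁻¹ = 1.715 d⁻¹.
Decay over the reach: 66.38·exp(−kt) = 66.38·0.6037 = 40.08 mg/L.
At the second outfall, C = (544.6·40.08 + 87.40·90.00) / (544.6 + 87.40) = 46.98 mg/L.

47.0 mg/L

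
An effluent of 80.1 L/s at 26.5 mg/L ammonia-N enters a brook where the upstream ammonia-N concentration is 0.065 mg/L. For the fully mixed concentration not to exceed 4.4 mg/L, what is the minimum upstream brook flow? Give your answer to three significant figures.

Set C_mix = 4.4: (Q·0.06500 + 80.10·26.50) / (Q + 80.10) = 4.4
→ Q = 80.10·(26.50 − 4.4)/(4.4 − 0.06500) = 408.4 L/s.

408 L/s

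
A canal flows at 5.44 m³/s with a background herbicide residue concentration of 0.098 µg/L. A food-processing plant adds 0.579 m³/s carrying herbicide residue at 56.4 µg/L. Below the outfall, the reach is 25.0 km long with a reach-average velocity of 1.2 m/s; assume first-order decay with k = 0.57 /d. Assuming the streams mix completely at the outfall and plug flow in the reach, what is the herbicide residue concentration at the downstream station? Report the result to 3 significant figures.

After mixing, C = (5.440·0.09800 + 0.5790·56.40) / 6.019 = 33.19/6.019 = 5.514 µg/L.
Travel time t = 25.0·1000 / 1.2 = 20830 s = 5.787 h.
First-order decay: C = 5.514·exp(−k·t) = 5.514·0.8716 = 4.806 µg/L.

4.81 µg/L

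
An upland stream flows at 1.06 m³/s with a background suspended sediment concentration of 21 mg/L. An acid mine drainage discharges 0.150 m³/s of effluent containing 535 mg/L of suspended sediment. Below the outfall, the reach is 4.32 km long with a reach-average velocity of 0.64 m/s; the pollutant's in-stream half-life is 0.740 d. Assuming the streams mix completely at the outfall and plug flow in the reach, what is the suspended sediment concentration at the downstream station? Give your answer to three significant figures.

78.7 mg/L

Mixed concentration C = ΣQC/ΣQ = (1.060·21.00 + 0.1500·535.0) / 1.210 = 102.5/1.210 = 84.72 mg/L.
Travel time t = 4.32·1000 / 0.64 = 6750 s = 1.875 h.
Half-life 0.740 d → k = ln 2 / 0.740 = 0.9367 d⁻¹.
Applying C = C₀e^(−kt): 84.72 × 0.9294 = 78.74 mg/L.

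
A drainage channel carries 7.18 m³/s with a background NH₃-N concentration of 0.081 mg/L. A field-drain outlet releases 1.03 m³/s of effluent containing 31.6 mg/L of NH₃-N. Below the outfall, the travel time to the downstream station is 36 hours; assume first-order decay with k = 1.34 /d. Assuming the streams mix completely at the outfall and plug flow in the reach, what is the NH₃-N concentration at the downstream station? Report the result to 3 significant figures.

Flow-weighted average: C = (7.180·0.08100 + 1.030·31.60) / 8.210 = 33.13/8.210 = 4.035 mg/L.
Decay over the reach: 4.035·exp(−kt) = 4.035·0.1340 = 0.5407 mg/L.

0.541 mg/L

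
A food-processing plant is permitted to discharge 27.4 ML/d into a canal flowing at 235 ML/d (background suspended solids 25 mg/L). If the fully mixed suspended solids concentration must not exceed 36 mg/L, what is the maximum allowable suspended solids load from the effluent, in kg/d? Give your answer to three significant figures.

Mass balance at the limit: 235.0·25.00 + 27.40·Cₑ = 262.4·36 → Cₑ = 130.3 mg/L.
27.40 ML/d = 0.3171 m³/s. Load = 0.3171 m³/s × 130.3 g/m³ × 86 400 s/d = 3571 kg/d.

3570 kg/d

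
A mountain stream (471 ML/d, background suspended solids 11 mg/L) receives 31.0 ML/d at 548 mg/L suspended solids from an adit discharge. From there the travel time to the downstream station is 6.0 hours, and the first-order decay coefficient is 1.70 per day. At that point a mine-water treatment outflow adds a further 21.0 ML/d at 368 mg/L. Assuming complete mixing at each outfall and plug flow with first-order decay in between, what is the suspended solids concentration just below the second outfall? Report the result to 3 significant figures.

42.5 mg/L

Flow-weighted average: C = (471.0·11.00 + 31.00·548.0) / 502.0 = 22170/502.0 = 44.16 mg/L; combined flow 502.0 ML/d.
Applying C = C₀e^(−kt): 44.16 × 0.6538 = 28.87 mg/L.
At the second outfall, C = (502.0·28.87 + 21.00·368.0) / (502.0 + 21.00) = 42.49 mg/L.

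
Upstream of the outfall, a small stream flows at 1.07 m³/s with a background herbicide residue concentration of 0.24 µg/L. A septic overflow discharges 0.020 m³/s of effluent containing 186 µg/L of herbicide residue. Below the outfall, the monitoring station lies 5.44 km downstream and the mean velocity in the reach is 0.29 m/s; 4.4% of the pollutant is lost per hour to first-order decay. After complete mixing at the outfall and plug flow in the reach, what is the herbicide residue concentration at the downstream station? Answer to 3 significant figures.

After mixing, C = (1.070·0.2400 + 0.02000·186.0) / 1.090 = 3.977/1.090 = 3.648 µg/L.
Travel time t = 5.44·1000 / 0.29 = 18760 s = 5.211 h.
4.4%/h lost → k = −ln(1 − 0.044) = 0.04500 h⁻¹.
First-order decay: C = 3.648·exp(−k·t) = 3.648·0.7910 = 2.886 µg/L.

2.89 µg/L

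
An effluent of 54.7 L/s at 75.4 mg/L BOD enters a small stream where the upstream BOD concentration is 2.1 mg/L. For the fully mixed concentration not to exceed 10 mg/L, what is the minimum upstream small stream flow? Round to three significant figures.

Set C_mix = 10: (Q·2.100 + 54.70·75.40) / (Q + 54.70) = 10
→ Q = 54.70·(75.40 − 10)/(10 − 2.100) = 452.8 L/s.

453 L/s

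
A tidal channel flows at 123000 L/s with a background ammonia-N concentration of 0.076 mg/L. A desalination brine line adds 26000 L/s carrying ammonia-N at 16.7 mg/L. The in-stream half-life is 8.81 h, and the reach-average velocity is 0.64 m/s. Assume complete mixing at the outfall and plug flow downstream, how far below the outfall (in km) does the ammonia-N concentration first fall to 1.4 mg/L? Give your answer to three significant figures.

22.1 km

Mixed concentration C = ΣQC/ΣQ = (123000·0.07600 + 26000·16.70) / 149000 = 443500/149000 = 2.977 mg/L.
Half-life 8.81 h → k = ln 2 / 8.81 = 0.07868 h⁻¹ = 1.888 d⁻¹.
Set 2.977·exp(−k·t) = 1.4 → t = ln(2.977/1.4)/k = 34520 s = 9.588 h.
Distance = v·t = 0.64·34520 = 22090 m = 22.09 km.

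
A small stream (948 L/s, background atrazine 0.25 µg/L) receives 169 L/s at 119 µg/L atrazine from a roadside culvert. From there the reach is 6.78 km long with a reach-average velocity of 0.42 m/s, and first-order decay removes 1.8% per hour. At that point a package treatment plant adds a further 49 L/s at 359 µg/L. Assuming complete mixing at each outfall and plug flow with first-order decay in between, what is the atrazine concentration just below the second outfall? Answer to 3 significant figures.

Conservation of mass: C = (948.0·0.2500 + 169.0·119.0) / 1117 = 20350/1117 = 18.22 µg/L; combined flow 1117 L/s.
Travel time t = 6.78·1000 / 0.42 = 16140 s = 4.484 h.
1.8%/h lost → k = −ln(1 − 0.018) = 0.01816 h⁻¹.
Applying C = C₀e^(−kt): 18.22 × 0.9218 = 16.79 µg/L.
At the second outfall, C = (1117·16.79 + 49.00·359.0) / (1117 + 49.00) = 31.17 µg/L.

31.2 µg/L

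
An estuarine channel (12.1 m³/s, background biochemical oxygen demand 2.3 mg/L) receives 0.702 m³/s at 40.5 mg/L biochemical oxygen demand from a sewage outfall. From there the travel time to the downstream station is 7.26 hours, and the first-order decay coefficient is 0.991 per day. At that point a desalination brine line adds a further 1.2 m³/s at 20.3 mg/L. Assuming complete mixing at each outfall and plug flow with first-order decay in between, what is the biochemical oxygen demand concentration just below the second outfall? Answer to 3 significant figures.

Mixed concentration C = ΣQC/ΣQ = (12.10·2.300 + 0.7020·40.50) / 12.80 = 56.26/12.80 = 4.395 mg/L; combined flow 12.80 m³/s.
First-order decay: C = 4.395·exp(−k·t) = 4.395·0.7410 = 3.256 mg/L.
At the second outfall, C = (12.80·3.256 + 1.200·20.30) / (12.80 + 1.200) = 4.717 mg/L.

4.72 mg/L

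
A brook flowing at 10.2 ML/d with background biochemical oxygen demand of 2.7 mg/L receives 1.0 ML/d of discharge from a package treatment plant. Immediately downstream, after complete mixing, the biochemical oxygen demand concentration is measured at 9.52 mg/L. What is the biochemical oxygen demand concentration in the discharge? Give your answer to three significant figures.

Mass balance: 10.20·2.700 + 1.000·Cₑ = 11.20·9.520
→ Cₑ = (11.20·9.520 − 10.20·2.700) / 1.000 = 79.08 mg/L.

79.1 mg/L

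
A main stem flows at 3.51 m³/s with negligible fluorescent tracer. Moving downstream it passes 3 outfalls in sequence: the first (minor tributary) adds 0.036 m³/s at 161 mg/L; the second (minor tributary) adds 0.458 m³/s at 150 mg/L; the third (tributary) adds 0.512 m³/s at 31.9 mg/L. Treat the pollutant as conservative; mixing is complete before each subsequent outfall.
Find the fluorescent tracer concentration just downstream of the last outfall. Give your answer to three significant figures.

20.1 mg/L

Below outfall 1: Q → 3.546 m³/s, C = (3.510·0 + 0.03600·161.0)/3.546 = 1.635 mg/L.
Below outfall 2: Q → 4.004 m³/s, C = (3.546·1.635 + 0.4580·150.0)/4.004 = 18.61 mg/L.
Below outfall 3: Q → 4.516 m³/s, C = (4.004·18.61 + 0.5120·31.90)/4.516 = 20.11 mg/L.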